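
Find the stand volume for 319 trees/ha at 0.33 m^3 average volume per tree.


V_stand = 319 * 0.33 = 105.27 ≈ 105.3 m^3/ha

105.3 m^3/ha


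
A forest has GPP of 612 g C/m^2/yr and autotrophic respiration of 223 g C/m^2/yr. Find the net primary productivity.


NPP = GPP - Ra = 612 - 223 = 389 g C/m^2/yr

389 g C/m^2/yr


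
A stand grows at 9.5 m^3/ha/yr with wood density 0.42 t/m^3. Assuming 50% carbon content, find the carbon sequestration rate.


C = 9.5 * 0.42 * 0.5 = 1.995 ≈ 2.00 t C/ha/yr

2.00 t C/ha/yr


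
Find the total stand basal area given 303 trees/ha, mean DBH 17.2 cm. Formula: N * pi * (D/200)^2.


(D/200)^2 = (17.2/200)^2 = 0.086^2 = 0.007396
Individual BA = 3.141593 * 0.007396 = 0.0232352 m^2
Stand BA = 303 * 0.0232352 = 7.04027 ≈ 7.04 m^2/ha

7.04 m^2/ha


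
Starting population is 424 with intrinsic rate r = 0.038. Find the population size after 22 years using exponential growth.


r*t = 0.038 * 22 = 0.836
exp(0.836) = 2.30712
N = 424 * 2.30712 = 978.219 ≈ 978

978


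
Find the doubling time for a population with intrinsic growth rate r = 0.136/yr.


td = ln(2) / 0.136 = 0.693147 / 0.136 = 5.09667 ≈ 5.1 years

5.1 years


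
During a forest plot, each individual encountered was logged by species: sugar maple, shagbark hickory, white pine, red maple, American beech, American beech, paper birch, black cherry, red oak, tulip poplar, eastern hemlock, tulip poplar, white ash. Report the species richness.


Total individuals logged = 13
Distinct species (count of individuals): sugar maple (1), shagbark hickory (1), white pine (1), red maple (1), American beech (2), paper birch (1), black cherry (1), red oak (1), tulip poplar (2), eastern hemlock (1), white ash (1)
Species richness = number of distinct species = 11

11


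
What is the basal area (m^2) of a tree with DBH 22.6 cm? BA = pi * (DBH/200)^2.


D/200 = 22.6/200 = 0.113 m
(D/200)^2 = 0.113^2 = 0.012769
BA = 3.141593 * 0.012769 = 0.0401150 ≈ 0.0401 m^2

0.0401 m^2


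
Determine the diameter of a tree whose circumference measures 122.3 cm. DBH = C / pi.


DBH = C / pi = 122.3 / 3.141593 = 38.9293 ≈ 38.93 cm

38.93 cm


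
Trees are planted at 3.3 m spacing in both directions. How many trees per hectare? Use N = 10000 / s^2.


N = 10000 / 3.3^2 = 10000 / 10.89 = 918.274 ≈ 918 trees/ha

918 trees/ha


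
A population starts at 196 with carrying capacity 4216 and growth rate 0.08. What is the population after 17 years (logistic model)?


(K - N0)/N0 = (4216 - 196)/196 = 4020/196 = 20.5102
r*t = 0.08 * 17 = 1.36; exp(-1.36) = 0.256661
20.5102 * 0.256661 = 5.26417
1 + 5.26417 = 6.26417
N = 4216 / 6.26417 = 673.034 ≈ 673

673


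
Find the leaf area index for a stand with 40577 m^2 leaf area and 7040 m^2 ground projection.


LAI = 40577 / 7040 = 5.7638 ≈ 5.76

5.76


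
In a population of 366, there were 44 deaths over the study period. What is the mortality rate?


Mortality rate = 44 / 366 = 0.120219 ≈ 0.1202

0.1202


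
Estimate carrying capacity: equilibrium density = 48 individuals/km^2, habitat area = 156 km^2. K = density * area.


K = 48 * 156 = 7488 individuals

7488 individuals


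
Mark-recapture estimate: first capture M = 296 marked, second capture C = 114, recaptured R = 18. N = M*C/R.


N = M * C / R = 296 * 114 / 18 = 33744 / 18 = 1874.67 ≈ 1875

1875 individuals


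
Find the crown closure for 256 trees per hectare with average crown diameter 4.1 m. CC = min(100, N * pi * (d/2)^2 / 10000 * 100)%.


(d/2)^2 = (4.1/2)^2 = 2.05^2 = 4.2025
Crown area = 3.141593 * 4.2025 = 13.2025 m^2
N * area / 10000 * 100 = 256 * 13.2025 / 10000 * 100 = 33.7984
CC = min(100, 33.7984) = 33.7984 ≈ 33.8%

33.8%


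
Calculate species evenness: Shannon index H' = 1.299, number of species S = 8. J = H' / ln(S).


ln(8) = 2.07944
J = H' / ln(S) = 1.299 / 2.07944 = 0.624687 ≈ 0.6247

0.6247


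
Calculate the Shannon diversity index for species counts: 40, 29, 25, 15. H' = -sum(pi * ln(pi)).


Total N = 40 + 29 + 25 + 15 = 109
Per-species terms:
  p = 40/109 = 0.366972; ln(p) = -1.002470; p*ln(p) = 0.366972 * (-1.002470) = -0.367878
  p = 29/109 = 0.266055; ln(p) = -1.324052; p*ln(p) = 0.266055 * (-1.324052) = -0.352271
  p = 25/109 = 0.229358; ln(p) = -1.472471; p*ln(p) = 0.229358 * (-1.472471) = -0.337723
  p = 15/109 = 0.137615; ln(p) = -1.983295; p*ln(p) = 0.137615 * (-1.983295) = -0.272931
sum(p*ln(p)) = (-0.367878) + (-0.352271) + (-0.337723) + (-0.272931) = -1.330803
H' = -(-1.330803) = 1.330803 ≈ 1.3308

1.3308


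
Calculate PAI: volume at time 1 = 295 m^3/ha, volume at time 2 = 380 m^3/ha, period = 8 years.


PAI = (V2 - V1) / period = (380 - 295) / 8 = 85 / 8 = 10.6250 ≈ 10.63 m^3/ha/yr

10.63 m^3/ha/yr


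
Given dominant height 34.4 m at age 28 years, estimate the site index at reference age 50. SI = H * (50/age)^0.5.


50/28 = 1.78571
(1.78571)^0.5 = 1.33630
SI = 34.4 * 1.33630 = 45.9687 ≈ 46.0 m

46.0 m


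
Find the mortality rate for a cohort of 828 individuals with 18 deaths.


Mortality rate = 18 / 828 = 0.021739 ≈ 0.0217

0.0217


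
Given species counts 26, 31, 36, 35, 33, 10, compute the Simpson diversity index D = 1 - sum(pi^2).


Total N = 26 + 31 + 36 + 35 + 33 + 10 = 171
Per-species terms:
  p = 26/171 = 0.152047; p^2 = 0.152047^2 = 0.023118
  p = 31/171 = 0.181287; p^2 = 0.181287^2 = 0.032865
  p = 36/171 = 0.210526; p^2 = 0.210526^2 = 0.044321
  p = 35/171 = 0.204678; p^2 = 0.204678^2 = 0.041893
  p = 33/171 = 0.192982; p^2 = 0.192982^2 = 0.037242
  p = 10/171 = 0.058480; p^2 = 0.058480^2 = 0.003420
sum(p^2) = 0.023118 + 0.032865 + 0.044321 + 0.041893 + 0.037242 + 0.003420 = 0.182859
D = 1 - 0.182859 = 0.817141 ≈ 0.8171

0.8171


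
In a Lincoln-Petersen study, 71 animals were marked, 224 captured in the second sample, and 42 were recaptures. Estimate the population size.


N = M * C / R = 71 * 224 / 42 = 15904 / 42 = 378.67 ≈ 379

379 individuals


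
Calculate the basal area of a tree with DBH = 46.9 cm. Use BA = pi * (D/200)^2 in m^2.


D/200 = 46.9/200 = 0.2345 m
(D/200)^2 = 0.2345^2 = 0.05499025
BA = 3.141593 * 0.05499025 = 0.172757 ≈ 0.1728 m^2

0.1728 m^2


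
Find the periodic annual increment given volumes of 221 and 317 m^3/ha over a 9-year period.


PAI = (V2 - V1) / period = (317 - 221) / 9 = 96 / 9 = 10.6667 ≈ 10.67 m^3/ha/yr

10.67 m^3/ha/yr


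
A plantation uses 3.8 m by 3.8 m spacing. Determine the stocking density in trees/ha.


N = 10000 / 3.8^2 = 10000 / 14.44 = 692.521 ≈ 693 trees/ha

693 trees/ha


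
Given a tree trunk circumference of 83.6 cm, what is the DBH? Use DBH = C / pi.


DBH = C / pi = 83.6 / 3.141593 = 26.6107 ≈ 26.61 cm

26.61 cm


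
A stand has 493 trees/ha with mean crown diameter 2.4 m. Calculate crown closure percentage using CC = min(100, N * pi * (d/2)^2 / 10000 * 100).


(d/2)^2 = (2.4/2)^2 = 1.2^2 = 1.44
Crown area = 3.141593 * 1.44 = 4.52389 m^2
N * area / 10000 * 100 = 493 * 4.52389 / 10000 * 100 = 22.3028
CC = min(100, 22.3028) = 22.3028 ≈ 22.3%

22.3%


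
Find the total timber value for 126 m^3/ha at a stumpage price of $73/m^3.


Value = 126 * 73 = $9198/ha

$9198/ha


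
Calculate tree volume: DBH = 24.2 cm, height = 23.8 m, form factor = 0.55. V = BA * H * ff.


(D/200)^2 = (24.2/200)^2 = 0.121^2 = 0.014641
BA = 3.141593 * 0.014641 = 0.0459961 m^2
V = 0.0459961 * 23.8 * 0.55 = 0.602089 ≈ 0.602 m^3

0.602 m^3


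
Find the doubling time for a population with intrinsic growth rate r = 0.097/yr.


td = ln(2) / 0.097 = 0.693147 / 0.097 = 7.14585 ≈ 7.1 years

7.1 years


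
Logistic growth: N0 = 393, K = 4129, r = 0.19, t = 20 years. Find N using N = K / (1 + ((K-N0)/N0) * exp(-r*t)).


(K - N0)/N0 = (4129 - 393)/393 = 3736/393 = 9.50636
r*t = 0.19 * 20 = 3.8; exp(-3.8) = 0.0223708
9.50636 * 0.0223708 = 0.212665
1 + 0.212665 = 1.21267
N = 4129 / 1.21267 = 3404.88 ≈ 3405

3405


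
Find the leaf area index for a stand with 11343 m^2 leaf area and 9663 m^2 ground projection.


LAI = 11343 / 9663 = 1.1739 ≈ 1.17

1.17


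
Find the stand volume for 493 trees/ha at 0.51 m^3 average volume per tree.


V_stand = 493 * 0.51 = 251.43 ≈ 251.4 m^3/ha

251.4 m^3/ha


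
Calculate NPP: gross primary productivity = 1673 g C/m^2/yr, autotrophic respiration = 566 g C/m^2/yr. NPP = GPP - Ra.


NPP = GPP - Ra = 1673 - 566 = 1107 g C/m^2/yr

1107 g C/m^2/yr


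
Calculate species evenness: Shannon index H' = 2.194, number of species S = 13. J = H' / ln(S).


ln(13) = 2.56495
J = H' / ln(S) = 2.194 / 2.56495 = 0.855377 ≈ 0.8554

0.8554


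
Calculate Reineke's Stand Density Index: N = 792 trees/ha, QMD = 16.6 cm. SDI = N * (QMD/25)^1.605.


QMD/25 = 16.6/25 = 0.664
(0.664)^1.605 = exp(1.605 * ln(0.664)) = exp(1.605 * (-0.409473)) = exp(-0.657204) = 0.518298
SDI = 792 * 0.518298 = 410.492 ≈ 410

410


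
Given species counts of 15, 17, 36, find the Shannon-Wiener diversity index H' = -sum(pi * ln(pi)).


Total N = 15 + 17 + 36 = 68
Per-species terms:
  p = 15/68 = 0.220588; ln(p) = -1.511459; p*ln(p) = 0.220588 * (-1.511459) = -0.333410
  p = 17/68 = 0.250000; ln(p) = -1.386294; p*ln(p) = 0.250000 * (-1.386294) = -0.346574
  p = 36/68 = 0.529412; ln(p) = -0.635988; p*ln(p) = 0.529412 * (-0.635988) = -0.336700
sum(p*ln(p)) = (-0.333410) + (-0.346574) + (-0.336700) = -1.016684
H' = -(-1.016684) = 1.016684 ≈ 1.0167

1.0167


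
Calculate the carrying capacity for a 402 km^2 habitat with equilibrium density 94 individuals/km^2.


K = 94 * 402 = 37788 individuals

37788 individuals


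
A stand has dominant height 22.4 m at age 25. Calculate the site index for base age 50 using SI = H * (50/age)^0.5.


50/25 = 2.00000
(2.00000)^0.5 = 1.41421
SI = 22.4 * 1.41421 = 31.6783 ≈ 31.7 m

31.7 m


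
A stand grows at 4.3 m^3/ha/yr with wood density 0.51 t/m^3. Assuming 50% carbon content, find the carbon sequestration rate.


C = 4.3 * 0.51 * 0.5 = 1.0965 ≈ 1.10 t C/ha/yr

1.10 t C/ha/yr


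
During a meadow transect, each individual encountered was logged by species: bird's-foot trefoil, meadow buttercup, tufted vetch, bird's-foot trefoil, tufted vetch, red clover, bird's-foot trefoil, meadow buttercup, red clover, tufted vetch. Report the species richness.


Total individuals logged = 10
Distinct species (count of individuals): bird's-foot trefoil (3), meadow buttercup (2), tufted vetch (3), red clover (2)
Species richness = number of distinct species = 4

4


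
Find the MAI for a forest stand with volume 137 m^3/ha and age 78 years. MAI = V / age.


MAI = 137 / 78 = 1.7564 ≈ 1.76 m^3/ha/yr

1.76 m^3/ha/yr


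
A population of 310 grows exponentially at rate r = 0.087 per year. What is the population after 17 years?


r*t = 0.087 * 17 = 1.479
exp(1.479) = 4.38855
N = 310 * 4.38855 = 1360.45 ≈ 1360

1360


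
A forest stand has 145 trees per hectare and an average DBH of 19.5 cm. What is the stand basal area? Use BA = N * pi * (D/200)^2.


(D/200)^2 = (19.5/200)^2 = 0.0975^2 = 0.00950625
Individual BA = 3.141593 * 0.00950625 = 0.0298648 m^2
Stand BA = 145 * 0.0298648 = 4.33040 ≈ 4.33 m^2/ha

4.33 m^2/ha


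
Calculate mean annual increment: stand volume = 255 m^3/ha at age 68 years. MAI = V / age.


MAI = 255 / 68 = 3.75 m^3/ha/yr

3.75 m^3/ha/yr


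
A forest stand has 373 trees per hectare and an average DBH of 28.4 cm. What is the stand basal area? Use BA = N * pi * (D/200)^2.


(D/200)^2 = (28.4/200)^2 = 0.142^2 = 0.020164
Individual BA = 3.141593 * 0.020164 = 0.0633471 m^2
Stand BA = 373 * 0.0633471 = 23.6285 ≈ 23.63 m^2/ha

23.63 m^2/ha


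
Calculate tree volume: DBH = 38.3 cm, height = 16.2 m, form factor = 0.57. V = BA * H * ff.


(D/200)^2 = (38.3/200)^2 = 0.1915^2 = 0.03667225
BA = 3.141593 * 0.03667225 = 0.115209 m^2
V = 0.115209 * 16.2 * 0.57 = 1.06384 ≈ 1.064 m^3

1.064 m^3


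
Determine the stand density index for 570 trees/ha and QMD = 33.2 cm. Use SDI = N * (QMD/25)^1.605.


QMD/25 = 33.2/25 = 1.328
(1.328)^1.605 = exp(1.605 * ln(1.328)) = exp(1.605 * 0.283674) = exp(0.455297) = 1.57664
SDI = 570 * 1.57664 = 898.685 ≈ 899

899


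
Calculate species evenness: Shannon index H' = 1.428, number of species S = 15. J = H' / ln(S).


ln(15) = 2.70805
J = H' / ln(S) = 1.428 / 2.70805 = 0.527317 ≈ 0.5273

0.5273


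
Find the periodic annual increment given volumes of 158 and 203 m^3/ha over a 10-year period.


PAI = (V2 - V1) / period = (203 - 158) / 10 = 45 / 10 = 4.50 m^3/ha/yr

4.50 m^3/ha/yr


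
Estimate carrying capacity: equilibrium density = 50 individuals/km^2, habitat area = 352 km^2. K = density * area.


K = 50 * 352 = 17600 individuals

17600 individuals


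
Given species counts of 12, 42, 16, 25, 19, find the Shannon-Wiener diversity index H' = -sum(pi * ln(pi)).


Total N = 12 + 42 + 16 + 25 + 19 = 114
Per-species terms:
  p = 12/114 = 0.105263; ln(p) = -2.251293; p*ln(p) = 0.105263 * (-2.251293) = -0.236978
  p = 42/114 = 0.368421; ln(p) = -0.998529; p*ln(p) = 0.368421 * (-0.998529) = -0.367879
  p = 16/114 = 0.140351; ln(p) = -1.963609; p*ln(p) = 0.140351 * (-1.963609) = -0.275594
  p = 25/114 = 0.219298; ln(p) = -1.517324; p*ln(p) = 0.219298 * (-1.517324) = -0.332746
  p = 19/114 = 0.166667; ln(p) = -1.791757; p*ln(p) = 0.166667 * (-1.791757) = -0.298627
sum(p*ln(p)) = (-0.236978) + (-0.367879) + (-0.275594) + (-0.332746) + (-0.298627) = -1.511824
H' = -(-1.511824) = 1.511824 ≈ 1.5118

1.5118


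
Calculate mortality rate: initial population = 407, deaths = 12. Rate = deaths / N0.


Mortality rate = 12 / 407 = 0.029484 ≈ 0.0295

0.0295


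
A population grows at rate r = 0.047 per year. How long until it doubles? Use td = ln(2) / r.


td = ln(2) / 0.047 = 0.693147 / 0.047 = 14.7478 ≈ 14.7 years

14.7 years


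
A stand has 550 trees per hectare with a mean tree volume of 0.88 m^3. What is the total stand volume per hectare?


V_stand = 550 * 0.88 = 484.0 m^3/ha

484.0 m^3/ha


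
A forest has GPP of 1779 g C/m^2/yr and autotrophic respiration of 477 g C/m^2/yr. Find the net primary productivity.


NPP = GPP - Ra = 1779 - 477 = 1302 g C/m^2/yr

1302 g C/m^2/yr


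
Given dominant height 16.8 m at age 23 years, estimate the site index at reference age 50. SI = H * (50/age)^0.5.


50/23 = 2.17391
(2.17391)^0.5 = 1.47442
SI = 16.8 * 1.47442 = 24.7703 ≈ 24.8 m

24.8 m


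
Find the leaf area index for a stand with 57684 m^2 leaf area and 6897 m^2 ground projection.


LAI = 57684 / 6897 = 8.3636 ≈ 8.36

8.36


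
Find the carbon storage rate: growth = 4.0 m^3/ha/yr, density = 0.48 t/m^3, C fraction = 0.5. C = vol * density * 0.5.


C = 4.0 * 0.48 * 0.5 = 0.96 t C/ha/yr

0.96 t C/ha/yr


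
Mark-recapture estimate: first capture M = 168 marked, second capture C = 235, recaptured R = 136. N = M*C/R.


N = M * C / R = 168 * 235 / 136 = 39480 / 136 = 290.29 ≈ 290

290 individuals


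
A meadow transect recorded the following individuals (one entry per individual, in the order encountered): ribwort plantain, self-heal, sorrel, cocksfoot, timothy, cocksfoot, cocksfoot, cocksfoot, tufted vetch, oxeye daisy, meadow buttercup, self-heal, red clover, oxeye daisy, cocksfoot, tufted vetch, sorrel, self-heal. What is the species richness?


Total individuals logged = 18
Distinct species (count of individuals): ribwort plantain (1), self-heal (3), sorrel (2), cocksfoot (5), timothy (1), tufted vetch (2), oxeye daisy (2), meadow buttercup (1), red clover (1)
Species richness = number of distinct species = 9

9


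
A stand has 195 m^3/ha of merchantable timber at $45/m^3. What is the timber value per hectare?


Value = 195 * 45 = $8775/ha

$8775/ha


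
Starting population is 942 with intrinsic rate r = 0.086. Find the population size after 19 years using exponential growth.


r*t = 0.086 * 19 = 1.634
exp(1.634) = 5.12433
N = 942 * 5.12433 = 4827.12 ≈ 4827

4827


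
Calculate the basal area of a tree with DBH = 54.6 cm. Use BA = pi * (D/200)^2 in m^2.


D/200 = 54.6/200 = 0.273 m
(D/200)^2 = 0.273^2 = 0.074529
BA = 3.141593 * 0.074529 = 0.234140 ≈ 0.2341 m^2

0.2341 m^2


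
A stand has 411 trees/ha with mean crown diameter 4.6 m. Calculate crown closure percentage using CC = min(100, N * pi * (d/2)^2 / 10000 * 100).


(d/2)^2 = (4.6/2)^2 = 2.3^2 = 5.29
Crown area = 3.141593 * 5.29 = 16.6190 m^2
N * area / 10000 * 100 = 411 * 16.6190 / 10000 * 100 = 68.3041
CC = min(100, 68.3041) = 68.3041 ≈ 68.3%

68.3%


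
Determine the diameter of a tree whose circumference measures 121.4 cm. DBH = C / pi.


DBH = C / pi = 121.4 / 3.141593 = 38.6428 ≈ 38.64 cm

38.64 cm


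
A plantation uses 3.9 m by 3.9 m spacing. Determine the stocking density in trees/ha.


N = 10000 / 3.9^2 = 10000 / 15.21 = 657.462 ≈ 657 trees/ha

657 trees/ha


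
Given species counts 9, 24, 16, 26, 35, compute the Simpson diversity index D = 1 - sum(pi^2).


Total N = 9 + 24 + 16 + 26 + 35 = 110
Per-species terms:
  p = 9/110 = 0.081818; p^2 = 0.081818^2 = 0.006694
  p = 24/110 = 0.218182; p^2 = 0.218182^2 = 0.047603
  p = 16/110 = 0.145455; p^2 = 0.145455^2 = 0.021157
  p = 26/110 = 0.236364; p^2 = 0.236364^2 = 0.055868
  p = 35/110 = 0.318182; p^2 = 0.318182^2 = 0.101240
sum(p^2) = 0.006694 + 0.047603 + 0.021157 + 0.055868 + 0.101240 = 0.232562
D = 1 - 0.232562 = 0.767438 ≈ 0.7674

0.7674


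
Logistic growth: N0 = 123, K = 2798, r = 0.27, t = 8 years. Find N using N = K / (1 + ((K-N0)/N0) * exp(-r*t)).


(K - N0)/N0 = (2798 - 123)/123 = 2675/123 = 21.7480
r*t = 0.27 * 8 = 2.16; exp(-2.16) = 0.115325
21.7480 * 0.115325 = 2.50809
1 + 2.50809 = 3.50809
N = 2798 / 3.50809 = 797.585 ≈ 798

798


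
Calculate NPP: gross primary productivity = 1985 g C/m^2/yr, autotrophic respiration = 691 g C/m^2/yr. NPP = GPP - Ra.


NPP = GPP - Ra = 1985 - 691 = 1294 g C/m^2/yr

1294 g C/m^2/yr


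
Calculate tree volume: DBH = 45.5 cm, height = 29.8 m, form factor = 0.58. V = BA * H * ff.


(D/200)^2 = (45.5/200)^2 = 0.2275^2 = 0.05175625
BA = 3.141593 * 0.05175625 = 0.162597 m^2
V = 0.162597 * 29.8 * 0.58 = 2.81033 ≈ 2.810 m^3

2.810 m^3


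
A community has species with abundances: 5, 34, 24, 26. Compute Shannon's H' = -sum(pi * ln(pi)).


Total N = 5 + 34 + 24 + 26 = 89
Per-species terms:
  p = 5/89 = 0.056180; ln(p) = -2.879194; p*ln(p) = 0.056180 * (-2.879194) = -0.161753
  p = 34/89 = 0.382022; ln(p) = -0.962277; p*ln(p) = 0.382022 * (-0.962277) = -0.367611
  p = 24/89 = 0.269663; ln(p) = -1.310582; p*ln(p) = 0.269663 * (-1.310582) = -0.353415
  p = 26/89 = 0.292135; ln(p) = -1.230539; p*ln(p) = 0.292135 * (-1.230539) = -0.359484
sum(p*ln(p)) = (-0.161753) + (-0.367611) + (-0.353415) + (-0.359484) = -1.242263
H' = -(-1.242263) = 1.242263 ≈ 1.2423

1.2423


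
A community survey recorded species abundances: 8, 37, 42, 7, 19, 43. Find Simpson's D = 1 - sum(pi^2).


Total N = 8 + 37 + 42 + 7 + 19 + 43 = 156
Per-species terms:
  p = 8/156 = 0.051282; p^2 = 0.051282^2 = 0.002630
  p = 37/156 = 0.237179; p^2 = 0.237179^2 = 0.056254
  p = 42/156 = 0.269231; p^2 = 0.269231^2 = 0.072485
  p = 7/156 = 0.044872; p^2 = 0.044872^2 = 0.002013
  p = 19/156 = 0.121795; p^2 = 0.121795^2 = 0.014834
  p = 43/156 = 0.275641; p^2 = 0.275641^2 = 0.075978
sum(p^2) = 0.002630 + 0.056254 + 0.072485 + 0.002013 + 0.014834 + 0.075978 = 0.224194
D = 1 - 0.224194 = 0.775806 ≈ 0.7758

0.7758


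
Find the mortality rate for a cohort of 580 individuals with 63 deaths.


Mortality rate = 63 / 580 = 0.108621 ≈ 0.1086

0.1086


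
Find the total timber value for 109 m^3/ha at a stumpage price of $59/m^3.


Value = 109 * 59 = $6431/ha

$6431/ha


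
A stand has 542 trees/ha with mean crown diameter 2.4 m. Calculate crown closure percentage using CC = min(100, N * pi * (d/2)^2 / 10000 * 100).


(d/2)^2 = (2.4/2)^2 = 1.2^2 = 1.44
Crown area = 3.141593 * 1.44 = 4.52389 m^2
N * area / 10000 * 100 = 542 * 4.52389 / 10000 * 100 = 24.5195
CC = min(100, 24.5195) = 24.5195 ≈ 24.5%

24.5%


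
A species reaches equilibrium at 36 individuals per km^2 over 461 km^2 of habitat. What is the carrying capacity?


K = 36 * 461 = 16596 individuals

16596 individuals


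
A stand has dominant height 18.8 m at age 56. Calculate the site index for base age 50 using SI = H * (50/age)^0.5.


50/56 = 0.892857
(0.892857)^0.5 = 0.944911
SI = 18.8 * 0.944911 = 17.7643 ≈ 17.8 m

17.8 m


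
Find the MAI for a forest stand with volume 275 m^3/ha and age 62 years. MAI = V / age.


MAI = 275 / 62 = 4.4355 ≈ 4.44 m^3/ha/yr

4.44 m^3/ha/yr


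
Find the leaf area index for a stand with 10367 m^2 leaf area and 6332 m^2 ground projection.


LAI = 10367 / 6332 = 1.6372 ≈ 1.64

1.64


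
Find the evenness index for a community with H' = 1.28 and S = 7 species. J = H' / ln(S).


ln(7) = 1.94591
J = H' / ln(S) = 1.28 / 1.94591 = 0.657790 ≈ 0.6578

0.6578


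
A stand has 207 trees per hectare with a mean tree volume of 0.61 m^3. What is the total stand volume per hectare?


V_stand = 207 * 0.61 = 126.27 ≈ 126.3 m^3/ha

126.3 m^3/ha


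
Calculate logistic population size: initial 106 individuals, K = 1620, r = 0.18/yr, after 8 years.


(K - N0)/N0 = (1620 - 106)/106 = 1514/106 = 14.2830
r*t = 0.18 * 8 = 1.44; exp(-1.44) = 0.236928
14.2830 * 0.236928 = 3.38404
1 + 3.38404 = 4.38404
N = 1620 / 4.38404 = 369.522 ≈ 370

370


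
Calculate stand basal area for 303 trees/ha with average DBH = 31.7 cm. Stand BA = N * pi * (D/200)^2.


(D/200)^2 = (31.7/200)^2 = 0.1585^2 = 0.02512225
Individual BA = 3.141593 * 0.02512225 = 0.0789239 m^2
Stand BA = 303 * 0.0789239 = 23.9139 ≈ 23.91 m^2/ha

23.91 m^2/ha


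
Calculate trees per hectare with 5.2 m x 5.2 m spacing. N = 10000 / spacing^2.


N = 10000 / 5.2^2 = 10000 / 27.04 = 369.822 ≈ 370 trees/ha

370 trees/ha


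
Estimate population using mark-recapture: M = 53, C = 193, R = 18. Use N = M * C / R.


N = M * C / R = 53 * 193 / 18 = 10229 / 18 = 568.28 ≈ 568

568 individuals


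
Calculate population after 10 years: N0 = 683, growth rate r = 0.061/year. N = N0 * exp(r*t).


r*t = 0.061 * 10 = 0.61
exp(0.61) = 1.84043
N = 683 * 1.84043 = 1257.01 ≈ 1257

1257


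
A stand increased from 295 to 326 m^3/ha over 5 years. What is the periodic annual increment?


PAI = (V2 - V1) / period = (326 - 295) / 5 = 31 / 5 = 6.20 m^3/ha/yr

6.20 m^3/ha/yr


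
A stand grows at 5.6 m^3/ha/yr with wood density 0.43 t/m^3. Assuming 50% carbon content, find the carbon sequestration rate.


C = 5.6 * 0.43 * 0.5 = 1.204 ≈ 1.20 t C/ha/yr

1.20 t C/ha/yr


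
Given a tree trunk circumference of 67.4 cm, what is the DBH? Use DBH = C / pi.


DBH = C / pi = 67.4 / 3.141593 = 21.4541 ≈ 21.45 cm

21.45 cm


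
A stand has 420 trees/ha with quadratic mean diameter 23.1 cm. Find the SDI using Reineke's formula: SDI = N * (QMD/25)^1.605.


QMD/25 = 23.1/25 = 0.924
(0.924)^1.605 = exp(1.605 * ln(0.924)) = exp(1.605 * (-0.0790432)) = exp(-0.126864) = 0.880853
SDI = 420 * 0.880853 = 369.958 ≈ 370

370


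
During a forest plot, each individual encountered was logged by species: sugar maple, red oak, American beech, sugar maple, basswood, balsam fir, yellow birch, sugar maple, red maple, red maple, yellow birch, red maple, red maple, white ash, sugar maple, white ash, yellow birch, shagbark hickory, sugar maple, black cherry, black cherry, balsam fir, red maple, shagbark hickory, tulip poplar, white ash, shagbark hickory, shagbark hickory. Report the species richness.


Total individuals logged = 28
Distinct species (count of individuals): sugar maple (5), red oak (1), American beech (1), basswood (1), balsam fir (2), yellow birch (3), red maple (5), white ash (3), shagbark hickory (4), black cherry (2), tulip poplar (1)
Species richness = number of distinct species = 11

11


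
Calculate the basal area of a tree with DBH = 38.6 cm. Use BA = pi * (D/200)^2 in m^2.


D/200 = 38.6/200 = 0.193 m
(D/200)^2 = 0.193^2 = 0.037249
BA = 3.141593 * 0.037249 = 0.117021 ≈ 0.1170 m^2

0.1170 m^2


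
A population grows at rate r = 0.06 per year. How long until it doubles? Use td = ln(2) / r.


td = ln(2) / 0.06 = 0.693147 / 0.06 = 11.5525 ≈ 11.6 years

11.6 years


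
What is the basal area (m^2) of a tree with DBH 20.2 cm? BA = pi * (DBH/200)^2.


D/200 = 20.2/200 = 0.101 m
(D/200)^2 = 0.101^2 = 0.010201
BA = 3.141593 * 0.010201 = 0.0320474 ≈ 0.0320 m^2

0.0320 m^2


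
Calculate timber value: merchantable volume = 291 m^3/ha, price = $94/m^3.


Value = 291 * 94 = $27354/ha

$27354/ha


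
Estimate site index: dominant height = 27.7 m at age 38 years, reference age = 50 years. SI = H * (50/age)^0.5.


50/38 = 1.31579
(1.31579)^0.5 = 1.14708
SI = 27.7 * 1.14708 = 31.7741 ≈ 31.8 m

31.8 m


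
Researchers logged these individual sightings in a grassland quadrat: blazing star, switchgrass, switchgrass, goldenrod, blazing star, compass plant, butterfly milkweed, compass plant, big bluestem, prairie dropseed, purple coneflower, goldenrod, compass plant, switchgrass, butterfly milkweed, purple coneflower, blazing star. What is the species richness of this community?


Total individuals logged = 17
Distinct species (count of individuals): blazing star (3), switchgrass (3), goldenrod (2), compass plant (3), butterfly milkweed (2), big bluestem (1), prairie dropseed (1), purple coneflower (2)
Species richness = number of distinct species = 8

8


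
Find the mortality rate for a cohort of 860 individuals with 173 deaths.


Mortality rate = 173 / 860 = 0.201163 ≈ 0.2012

0.2012


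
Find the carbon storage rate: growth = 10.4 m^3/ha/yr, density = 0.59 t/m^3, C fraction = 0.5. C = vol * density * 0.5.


C = 10.4 * 0.59 * 0.5 = 3.068 ≈ 3.07 t C/ha/yr

3.07 t C/ha/yr


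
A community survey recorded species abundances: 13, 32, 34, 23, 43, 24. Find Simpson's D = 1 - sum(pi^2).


Total N = 13 + 32 + 34 + 23 + 43 + 24 = 169
Per-species terms:
  p = 13/169 = 0.076923; p^2 = 0.076923^2 = 0.005917
  p = 32/169 = 0.189349; p^2 = 0.189349^2 = 0.035853
  p = 34/169 = 0.201183; p^2 = 0.201183^2 = 0.040475
  p = 23/169 = 0.136095; p^2 = 0.136095^2 = 0.018522
  p = 43/169 = 0.254438; p^2 = 0.254438^2 = 0.064739
  p = 24/169 = 0.142012; p^2 = 0.142012^2 = 0.020167
sum(p^2) = 0.005917 + 0.035853 + 0.040475 + 0.018522 + 0.064739 + 0.020167 = 0.185673
D = 1 - 0.185673 = 0.814327 ≈ 0.8143

0.8143


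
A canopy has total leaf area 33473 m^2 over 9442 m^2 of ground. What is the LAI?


LAI = 33473 / 9442 = 3.5451 ≈ 3.55

3.55


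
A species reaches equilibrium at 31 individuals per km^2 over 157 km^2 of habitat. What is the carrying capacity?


K = 31 * 157 = 4867 individuals

4867 individuals


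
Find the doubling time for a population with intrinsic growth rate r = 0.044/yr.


td = ln(2) / 0.044 = 0.693147 / 0.044 = 15.7533 ≈ 15.8 years

15.8 years


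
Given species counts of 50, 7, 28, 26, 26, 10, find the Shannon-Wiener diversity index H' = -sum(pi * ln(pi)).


Total N = 50 + 7 + 28 + 26 + 26 + 10 = 147
Per-species terms:
  p = 50/147 = 0.340136; ln(p) = -1.078410; p*ln(p) = 0.340136 * (-1.078410) = -0.366806
  p = 7/147 = 0.047619; ln(p) = -3.044523; p*ln(p) = 0.047619 * (-3.044523) = -0.144977
  p = 28/147 = 0.190476; ln(p) = -1.658229; p*ln(p) = 0.190476 * (-1.658229) = -0.315853
  p = 26/147 = 0.176871; ln(p) = -1.732335; p*ln(p) = 0.176871 * (-1.732335) = -0.306400
  p = 26/147 = 0.176871; ln(p) = -1.732335; p*ln(p) = 0.176871 * (-1.732335) = -0.306400
  p = 10/147 = 0.068027; ln(p) = -2.687851; p*ln(p) = 0.068027 * (-2.687851) = -0.182846
sum(p*ln(p)) = (-0.366806) + (-0.144977) + (-0.315853) + (-0.306400) + (-0.306400) + (-0.182846) = -1.623282
H' = -(-1.623282) = 1.623282 ≈ 1.6233

1.6233


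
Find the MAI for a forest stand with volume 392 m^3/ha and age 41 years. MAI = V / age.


MAI = 392 / 41 = 9.5610 ≈ 9.56 m^3/ha/yr

9.56 m^3/ha/yr


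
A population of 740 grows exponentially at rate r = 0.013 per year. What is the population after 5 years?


r*t = 0.013 * 5 = 0.065
exp(0.065) = 1.06716
N = 740 * 1.06716 = 789.698 ≈ 790

790


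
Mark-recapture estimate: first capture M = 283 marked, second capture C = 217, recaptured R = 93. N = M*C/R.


N = M * C / R = 283 * 217 / 93 = 61411 / 93 = 660.33 ≈ 660

660 individuals


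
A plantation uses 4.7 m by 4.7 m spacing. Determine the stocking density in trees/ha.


N = 10000 / 4.7^2 = 10000 / 22.09 = 452.694 ≈ 453 trees/ha

453 trees/ha


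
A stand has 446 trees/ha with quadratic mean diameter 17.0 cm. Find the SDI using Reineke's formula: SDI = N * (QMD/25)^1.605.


QMD/25 = 17.0/25 = 0.68
(0.68)^1.605 = exp(1.605 * ln(0.68)) = exp(1.605 * (-0.385662)) = exp(-0.618988) = 0.538489
SDI = 446 * 0.538489 = 240.166 ≈ 240

240


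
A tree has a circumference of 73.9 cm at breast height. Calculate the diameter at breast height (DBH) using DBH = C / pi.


DBH = C / pi = 73.9 / 3.141593 = 23.5231 ≈ 23.52 cm

23.52 cm


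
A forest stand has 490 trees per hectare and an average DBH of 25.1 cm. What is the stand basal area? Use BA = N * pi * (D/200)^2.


(D/200)^2 = (25.1/200)^2 = 0.1255^2 = 0.01575025
Individual BA = 3.141593 * 0.01575025 = 0.0494809 m^2
Stand BA = 490 * 0.0494809 = 24.2456 ≈ 24.25 m^2/ha

24.25 m^2/ha


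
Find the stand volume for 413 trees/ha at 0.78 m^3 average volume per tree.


V_stand = 413 * 0.78 = 322.14 ≈ 322.1 m^3/ha

322.1 m^3/ha


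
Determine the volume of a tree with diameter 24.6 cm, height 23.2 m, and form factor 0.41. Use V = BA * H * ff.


(D/200)^2 = (24.6/200)^2 = 0.123^2 = 0.015129
BA = 3.141593 * 0.015129 = 0.0475292 m^2
V = 0.0475292 * 23.2 * 0.41 = 0.452098 ≈ 0.452 m^3

0.452 m^3


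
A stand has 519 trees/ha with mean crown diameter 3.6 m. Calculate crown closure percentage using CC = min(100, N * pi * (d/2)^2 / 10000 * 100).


(d/2)^2 = (3.6/2)^2 = 1.8^2 = 3.24
Crown area = 3.141593 * 3.24 = 10.1788 m^2
N * area / 10000 * 100 = 519 * 10.1788 / 10000 * 100 = 52.8280
CC = min(100, 52.8280) = 52.8280 ≈ 52.8%

52.8%


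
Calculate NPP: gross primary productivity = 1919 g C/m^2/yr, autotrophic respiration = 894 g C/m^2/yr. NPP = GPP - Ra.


NPP = GPP - Ra = 1919 - 894 = 1025 g C/m^2/yr

1025 g C/m^2/yr


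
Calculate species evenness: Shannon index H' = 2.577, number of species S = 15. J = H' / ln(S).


ln(15) = 2.70805
J = H' / ln(S) = 2.577 / 2.70805 = 0.951607 ≈ 0.9516

0.9516


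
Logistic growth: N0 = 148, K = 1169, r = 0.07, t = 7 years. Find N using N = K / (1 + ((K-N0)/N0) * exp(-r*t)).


(K - N0)/N0 = (1169 - 148)/148 = 1021/148 = 6.89865
r*t = 0.07 * 7 = 0.49; exp(-0.49) = 0.612626
6.89865 * 0.612626 = 4.22629
1 + 4.22629 = 5.22629
N = 1169 / 5.22629 = 223.677 ≈ 224

224


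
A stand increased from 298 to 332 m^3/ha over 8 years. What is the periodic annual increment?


PAI = (V2 - V1) / period = (332 - 298) / 8 = 34 / 8 = 4.25 m^3/ha/yr

4.25 m^3/ha/yr


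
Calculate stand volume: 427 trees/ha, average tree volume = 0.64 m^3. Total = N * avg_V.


V_stand = 427 * 0.64 = 273.28 ≈ 273.3 m^3/ha

273.3 m^3/ha


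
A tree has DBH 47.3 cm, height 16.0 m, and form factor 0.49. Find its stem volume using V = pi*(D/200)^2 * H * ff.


(D/200)^2 = (47.3/200)^2 = 0.2365^2 = 0.05593225
BA = 3.141593 * 0.05593225 = 0.175716 m^2
V = 0.175716 * 16.0 * 0.49 = 1.37761 ≈ 1.378 m^3

1.378 m^3


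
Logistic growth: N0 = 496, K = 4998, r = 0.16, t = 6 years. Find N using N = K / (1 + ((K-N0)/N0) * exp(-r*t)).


(K - N0)/N0 = (4998 - 496)/496 = 4502/496 = 9.07661
r*t = 0.16 * 6 = 0.96; exp(-0.96) = 0.382893
9.07661 * 0.382893 = 3.47537
1 + 3.47537 = 4.47537
N = 4998 / 4.47537 = 1116.78 ≈ 1117

1117


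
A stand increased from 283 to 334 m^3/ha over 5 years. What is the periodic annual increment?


PAI = (V2 - V1) / period = (334 - 283) / 5 = 51 / 5 = 10.20 m^3/ha/yr

10.20 m^3/ha/yr


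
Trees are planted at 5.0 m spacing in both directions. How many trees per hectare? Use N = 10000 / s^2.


N = 10000 / 5.0^2 = 10000 / 25 = 400.000 ≈ 400 trees/ha

400 trees/ha


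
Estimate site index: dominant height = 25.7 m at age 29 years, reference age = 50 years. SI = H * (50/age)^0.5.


50/29 = 1.72414
(1.72414)^0.5 = 1.31307
SI = 25.7 * 1.31307 = 33.7459 ≈ 33.7 m

33.7 m


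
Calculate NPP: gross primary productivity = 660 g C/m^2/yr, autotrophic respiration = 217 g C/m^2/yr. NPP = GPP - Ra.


NPP = GPP - Ra = 660 - 217 = 443 g C/m^2/yr

443 g C/m^2/yr


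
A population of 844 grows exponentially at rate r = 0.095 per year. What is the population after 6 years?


r*t = 0.095 * 6 = 0.57
exp(0.57) = 1.76827
N = 844 * 1.76827 = 1492.42 ≈ 1492

1492


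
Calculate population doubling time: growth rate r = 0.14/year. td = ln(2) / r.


td = ln(2) / 0.14 = 0.693147 / 0.14 = 4.95105 ≈ 5.0 years

5.0 years


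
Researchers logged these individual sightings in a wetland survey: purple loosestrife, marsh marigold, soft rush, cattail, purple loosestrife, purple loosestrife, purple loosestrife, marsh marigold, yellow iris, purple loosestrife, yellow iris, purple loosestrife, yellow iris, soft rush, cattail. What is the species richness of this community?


Total individuals logged = 15
Distinct species (count of individuals): purple loosestrife (6), marsh marigold (2), soft rush (2), cattail (2), yellow iris (3)
Species richness = number of distinct species = 5

5


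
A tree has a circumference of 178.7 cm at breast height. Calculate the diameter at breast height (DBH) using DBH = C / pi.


DBH = C / pi = 178.7 / 3.141593 = 56.8820 ≈ 56.88 cm

56.88 cm


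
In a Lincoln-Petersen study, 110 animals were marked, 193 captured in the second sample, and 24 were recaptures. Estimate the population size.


N = M * C / R = 110 * 193 / 24 = 21230 / 24 = 884.58 ≈ 885

885 individuals


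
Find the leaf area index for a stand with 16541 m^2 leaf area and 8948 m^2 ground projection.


LAI = 16541 / 8948 = 1.8486 ≈ 1.85

1.85


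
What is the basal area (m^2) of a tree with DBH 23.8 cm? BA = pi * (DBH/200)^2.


D/200 = 23.8/200 = 0.119 m
(D/200)^2 = 0.119^2 = 0.014161
BA = 3.141593 * 0.014161 = 0.0444881 ≈ 0.0445 m^2

0.0445 m^2


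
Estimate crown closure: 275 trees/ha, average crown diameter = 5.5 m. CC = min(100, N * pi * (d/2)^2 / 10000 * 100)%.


(d/2)^2 = (5.5/2)^2 = 2.75^2 = 7.5625
Crown area = 3.141593 * 7.5625 = 23.7583 m^2
N * area / 10000 * 100 = 275 * 23.7583 / 10000 * 100 = 65.3353
CC = min(100, 65.3353) = 65.3353 ≈ 65.3%

65.3%


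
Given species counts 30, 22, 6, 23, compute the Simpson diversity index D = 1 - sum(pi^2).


Total N = 30 + 22 + 6 + 23 = 81
Per-species terms:
  p = 30/81 = 0.370370; p^2 = 0.370370^2 = 0.137174
  p = 22/81 = 0.271605; p^2 = 0.271605^2 = 0.073769
  p = 6/81 = 0.074074; p^2 = 0.074074^2 = 0.005487
  p = 23/81 = 0.283951; p^2 = 0.283951^2 = 0.080628
sum(p^2) = 0.137174 + 0.073769 + 0.005487 + 0.080628 = 0.297058
D = 1 - 0.297058 = 0.702942 ≈ 0.7029

0.7029


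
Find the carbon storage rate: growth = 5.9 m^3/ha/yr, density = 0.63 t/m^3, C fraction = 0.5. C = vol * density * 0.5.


C = 5.9 * 0.63 * 0.5 = 1.8585 ≈ 1.86 t C/ha/yr

1.86 t C/ha/yr


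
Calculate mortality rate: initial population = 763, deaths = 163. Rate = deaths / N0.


Mortality rate = 163 / 763 = 0.213630 ≈ 0.2136

0.2136


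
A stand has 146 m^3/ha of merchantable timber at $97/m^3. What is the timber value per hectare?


Value = 146 * 97 = $14162/ha

$14162/ha


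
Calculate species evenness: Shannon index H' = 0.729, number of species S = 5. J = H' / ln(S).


ln(5) = 1.60944
J = H' / ln(S) = 0.729 / 1.60944 = 0.452953 ≈ 0.4530

0.4530


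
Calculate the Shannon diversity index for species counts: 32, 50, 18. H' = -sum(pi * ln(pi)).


Total N = 32 + 50 + 18 = 100
Per-species terms:
  p = 32/100 = 0.320000; ln(p) = -1.139434; p*ln(p) = 0.320000 * (-1.139434) = -0.364619
  p = 50/100 = 0.500000; ln(p) = -0.693147; p*ln(p) = 0.500000 * (-0.693147) = -0.346574
  p = 18/100 = 0.180000; ln(p) = -1.714798; p*ln(p) = 0.180000 * (-1.714798) = -0.308664
sum(p*ln(p)) = (-0.364619) + (-0.346574) + (-0.308664) = -1.019857
H' = -(-1.019857) = 1.019857 ≈ 1.0199

1.0199


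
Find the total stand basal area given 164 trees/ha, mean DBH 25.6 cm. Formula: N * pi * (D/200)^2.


(D/200)^2 = (25.6/200)^2 = 0.128^2 = 0.016384
Individual BA = 3.141593 * 0.016384 = 0.0514719 m^2
Stand BA = 164 * 0.0514719 = 8.44139 ≈ 8.44 m^2/ha

8.44 m^2/ha


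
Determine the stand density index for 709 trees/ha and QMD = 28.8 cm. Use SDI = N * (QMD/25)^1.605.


QMD/25 = 28.8/25 = 1.152
(1.152)^1.605 = exp(1.605 * ln(1.152)) = exp(1.605 * 0.141500) = exp(0.227108) = 1.25497
SDI = 709 * 1.25497 = 889.774 ≈ 890

890


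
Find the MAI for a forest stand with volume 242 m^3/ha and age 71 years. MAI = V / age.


MAI = 242 / 71 = 3.4085 ≈ 3.41 m^3/ha/yr

3.41 m^3/ha/yr


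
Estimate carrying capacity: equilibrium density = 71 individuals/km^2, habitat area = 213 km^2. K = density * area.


K = 71 * 213 = 15123 individuals

15123 individuals


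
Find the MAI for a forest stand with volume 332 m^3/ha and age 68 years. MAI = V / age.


MAI = 332 / 68 = 4.8824 ≈ 4.88 m^3/ha/yr

4.88 m^3/ha/yr


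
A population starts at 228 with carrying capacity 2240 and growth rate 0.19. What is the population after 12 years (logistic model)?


(K - N0)/N0 = (2240 - 228)/228 = 2012/228 = 8.82456
r*t = 0.19 * 12 = 2.28; exp(-2.28) = 0.102284
8.82456 * 0.102284 = 0.902611
1 + 0.902611 = 1.90261
N = 2240 / 1.90261 = 1177.33 ≈ 1177

1177


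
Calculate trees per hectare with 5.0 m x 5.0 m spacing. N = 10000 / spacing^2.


N = 10000 / 5.0^2 = 10000 / 25 = 400.000 ≈ 400 trees/ha

400 trees/ha


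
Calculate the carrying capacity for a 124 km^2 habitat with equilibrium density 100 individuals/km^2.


K = 100 * 124 = 12400 individuals

12400 individuals


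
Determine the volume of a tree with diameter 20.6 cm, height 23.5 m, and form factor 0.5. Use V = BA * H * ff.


(D/200)^2 = (20.6/200)^2 = 0.103^2 = 0.010609
BA = 3.141593 * 0.010609 = 0.0333292 m^2
V = 0.0333292 * 23.5 * 0.5 = 0.391618 ≈ 0.392 m^3

0.392 m^3


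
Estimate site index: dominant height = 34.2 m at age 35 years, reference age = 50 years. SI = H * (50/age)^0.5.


50/35 = 1.42857
(1.42857)^0.5 = 1.19523
SI = 34.2 * 1.19523 = 40.8769 ≈ 40.9 m

40.9 m


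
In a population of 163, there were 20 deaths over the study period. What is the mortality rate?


Mortality rate = 20 / 163 = 0.122699 ≈ 0.1227

0.1227


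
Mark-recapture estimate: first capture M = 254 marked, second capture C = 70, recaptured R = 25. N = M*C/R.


N = M * C / R = 254 * 70 / 25 = 17780 / 25 = 711.20 ≈ 711

711 individuals


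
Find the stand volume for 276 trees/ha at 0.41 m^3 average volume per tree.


V_stand = 276 * 0.41 = 113.16 ≈ 113.2 m^3/ha

113.2 m^3/ha


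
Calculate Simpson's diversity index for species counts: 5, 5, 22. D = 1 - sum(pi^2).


Total N = 5 + 5 + 22 = 32
Per-species terms:
  p = 5/32 = 0.156250; p^2 = 0.156250^2 = 0.024414
  p = 5/32 = 0.156250; p^2 = 0.156250^2 = 0.024414
  p = 22/32 = 0.687500; p^2 = 0.687500^2 = 0.472656
sum(p^2) = 0.024414 + 0.024414 + 0.472656 = 0.521484
D = 1 - 0.521484 = 0.478516 ≈ 0.4785

0.4785


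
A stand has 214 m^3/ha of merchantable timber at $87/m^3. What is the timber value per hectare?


Value = 214 * 87 = $18618/ha

$18618/ha


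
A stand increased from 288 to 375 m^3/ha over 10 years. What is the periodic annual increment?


PAI = (V2 - V1) / period = (375 - 288) / 10 = 87 / 10 = 8.70 m^3/ha/yr

8.70 m^3/ha/yr
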